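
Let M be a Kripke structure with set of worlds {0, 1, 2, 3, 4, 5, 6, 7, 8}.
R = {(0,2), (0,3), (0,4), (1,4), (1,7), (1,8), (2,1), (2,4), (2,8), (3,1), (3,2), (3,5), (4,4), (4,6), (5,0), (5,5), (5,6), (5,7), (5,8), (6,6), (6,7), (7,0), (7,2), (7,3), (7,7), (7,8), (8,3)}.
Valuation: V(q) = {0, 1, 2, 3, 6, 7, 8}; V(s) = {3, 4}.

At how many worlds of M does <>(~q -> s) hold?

9

Recall that <>ψ holds at a world iff ψ holds at some accessible world.
Let φ = <>(~q -> s). Evaluate φ at each world:
  0 (successors {2, 3, 4}): φ is true.
  1 (successors {4, 7, 8}): φ is true.
  2 (successors {1, 4, 8}): φ is true.
  3 (successors {1, 2, 5}): φ is true.
  4 (successors {4, 6}): φ is true.
  5 (successors {0, 5, 6, 7, 8}): φ is true.
  6 (successors {6, 7}): φ is true.
  7 (successors {0, 2, 3, 7, 8}): φ is true.
  8 (successors {3}): φ is true.
For instance, at 5:
  At 5: <>(~q -> s) requires ~q -> s at some successor in {0, 5, 6, 7, 8}.
    ~q -> s holds at 0, so <>(~q -> s) is true at 5.
Satisfying worlds: {0, 1, 2, 3, 4, 5, 6, 7, 8}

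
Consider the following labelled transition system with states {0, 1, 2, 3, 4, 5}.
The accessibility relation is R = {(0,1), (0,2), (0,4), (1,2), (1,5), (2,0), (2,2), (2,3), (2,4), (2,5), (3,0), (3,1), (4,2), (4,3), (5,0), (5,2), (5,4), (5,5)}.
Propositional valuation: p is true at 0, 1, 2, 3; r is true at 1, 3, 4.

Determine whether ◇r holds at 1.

At 1: ◇r requires r at some successor in {2, 5}.
  At 2: r is false.
  At 5: r is false.
So ◇r is false at 1.

No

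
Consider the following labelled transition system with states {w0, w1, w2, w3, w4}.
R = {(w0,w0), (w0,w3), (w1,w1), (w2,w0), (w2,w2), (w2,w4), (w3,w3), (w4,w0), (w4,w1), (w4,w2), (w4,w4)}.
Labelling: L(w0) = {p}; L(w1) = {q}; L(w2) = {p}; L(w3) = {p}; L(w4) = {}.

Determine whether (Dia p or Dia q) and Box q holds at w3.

No

At w3: Dia p or Dia q is true, Box q is false, so (Dia p or Dia q) and Box q is false.
  At w3: Dia p is true, Dia q is false, so Dia p or Dia q is true.
    At w3: Dia p requires p at some successor in {w3}.
      p holds at w3, so Dia p is true at w3.
    At w3: Dia q requires q at some successor in {w3}.
      At w3: q is false.
    So Dia q is false at w3.
  At w3: Box q requires q at every successor {w3}.
    q fails at w3, so Box q is false at w3.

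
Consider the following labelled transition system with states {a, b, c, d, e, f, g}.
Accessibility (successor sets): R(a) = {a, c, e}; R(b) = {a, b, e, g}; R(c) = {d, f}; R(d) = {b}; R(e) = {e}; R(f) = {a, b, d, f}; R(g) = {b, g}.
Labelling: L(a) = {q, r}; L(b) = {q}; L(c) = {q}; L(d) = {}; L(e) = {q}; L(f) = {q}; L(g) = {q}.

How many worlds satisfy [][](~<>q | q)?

Recall that []ψ holds at a world iff ψ holds at every accessible world, and <>ψ holds iff ψ holds at some accessible world.
Let φ = [][](~<>q | q). Evaluate φ at each world:
  a (successors {a, c, e}): φ is false.
  b (successors {a, b, e, g}): φ is true.
  c (successors {d, f}): φ is false.
  d (successors {b}): φ is true.
  e (successors {e}): φ is true.
  f (successors {a, b, d, f}): φ is false.
  g (successors {b, g}): φ is true.
For instance, at e:
  At e: [][](~<>q | q) requires [](~<>q | q) at every successor {e}.
      At e: [](~<>q | q) requires ~<>q | q at every successor {e}.
        At e: ~<>q | q is true.
      So [](~<>q | q) is true at e.
  So [][](~<>q | q) is true at e.
Satisfying worlds: {b, d, e, g}

4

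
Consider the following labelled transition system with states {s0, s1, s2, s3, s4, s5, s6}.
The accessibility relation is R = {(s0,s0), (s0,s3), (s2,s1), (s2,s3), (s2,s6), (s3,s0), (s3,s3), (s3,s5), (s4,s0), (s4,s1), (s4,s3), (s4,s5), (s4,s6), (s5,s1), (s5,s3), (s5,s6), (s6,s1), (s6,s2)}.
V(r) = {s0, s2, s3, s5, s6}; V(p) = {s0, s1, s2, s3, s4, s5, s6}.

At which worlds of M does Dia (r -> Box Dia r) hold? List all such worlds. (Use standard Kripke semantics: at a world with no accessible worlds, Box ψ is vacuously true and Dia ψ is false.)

s0, s2, s3, s4, s5, s6

Let φ = Dia (r -> Box Dia r). Evaluate φ at each world:
  s0 (successors {s0, s3}): φ is true.
  s1 (successors ∅): φ is false.
  s2 (successors {s1, s3, s6}): φ is true.
  s3 (successors {s0, s3, s5}): φ is true.
  s4 (successors {s0, s1, s3, s5, s6}): φ is true.
  s5 (successors {s1, s3, s6}): φ is true.
  s6 (successors {s1, s2}): φ is true.
For instance, at s6:
  At s6: Dia (r -> Box Dia r) requires r -> Box Dia r at some successor in {s1, s2}.
    r -> Box Dia r holds at s1, so Dia (r -> Box Dia r) is true at s6.
      At s1: r is false, Box Dia r is true, so r -> Box Dia r is true.
Satisfying worlds: {s0, s2, s3, s4, s5, s6}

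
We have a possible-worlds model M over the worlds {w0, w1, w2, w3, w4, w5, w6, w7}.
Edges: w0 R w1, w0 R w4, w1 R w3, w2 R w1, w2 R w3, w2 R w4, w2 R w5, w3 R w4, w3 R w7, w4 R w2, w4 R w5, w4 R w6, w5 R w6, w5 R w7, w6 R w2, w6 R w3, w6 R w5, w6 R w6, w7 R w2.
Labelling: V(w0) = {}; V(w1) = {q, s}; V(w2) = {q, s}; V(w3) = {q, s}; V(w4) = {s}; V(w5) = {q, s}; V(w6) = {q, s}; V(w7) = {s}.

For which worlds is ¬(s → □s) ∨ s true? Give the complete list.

w1, w2, w3, w4, w5, w6, w7

Let φ = ¬(s → □s) ∨ s. Evaluate φ at each world:
  w0 (successors {w1, w4}): φ is false.
  w1 (successors {w3}): φ is true.
  w2 (successors {w1, w3, w4, w5}): φ is true.
  w3 (successors {w4, w7}): φ is true.
  w4 (successors {w2, w5, w6}): φ is true.
  w5 (successors {w6, w7}): φ is true.
  w6 (successors {w2, w3, w5, w6}): φ is true.
  w7 (successors {w2}): φ is true.
For instance, at w7:
  At w7: ¬(s → □s) is false, s is true, so ¬(s → □s) ∨ s is true.
    At w7: s → □s is true, so ¬(s → □s) is false.
      At w7: s is true, □s is true, so s → □s is true.
Satisfying worlds: {w1, w2, w3, w4, w5, w6, w7}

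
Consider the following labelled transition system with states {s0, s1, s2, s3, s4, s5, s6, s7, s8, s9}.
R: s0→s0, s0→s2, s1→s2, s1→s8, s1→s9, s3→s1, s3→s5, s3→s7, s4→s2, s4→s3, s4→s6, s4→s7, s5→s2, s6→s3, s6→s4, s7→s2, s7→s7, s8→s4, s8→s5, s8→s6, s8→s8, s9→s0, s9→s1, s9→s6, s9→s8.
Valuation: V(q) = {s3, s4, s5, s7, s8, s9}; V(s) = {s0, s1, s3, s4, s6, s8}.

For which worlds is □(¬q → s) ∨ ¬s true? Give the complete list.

Let φ = □(¬q → s) ∨ ¬s. Evaluate φ at each world:
  s0 (successors {s0, s2}): φ is false.
  s1 (successors {s2, s8, s9}): φ is false.
  s2 (successors ∅): φ is true.
  s3 (successors {s1, s5, s7}): φ is true.
  s4 (successors {s2, s3, s6, s7}): φ is false.
  s5 (successors {s2}): φ is true.
  s6 (successors {s3, s4}): φ is true.
  s7 (successors {s2, s7}): φ is true.
  s8 (successors {s4, s5, s6, s8}): φ is true.
  s9 (successors {s0, s1, s6, s8}): φ is true.
For instance, at s8:
  At s8: □(¬q → s) is true, ¬s is false, so □(¬q → s) ∨ ¬s is true.
    At s8: □(¬q → s) requires ¬q → s at every successor {s4, s5, s6, s8}.
      At s4: ¬q → s is true.
      At s5: ¬q → s is true.
      At s6: ¬q → s is true.
      At s8: ¬q → s is true.
    So □(¬q → s) is true at s8.
Satisfying worlds: {s2, s3, s5, s6, s7, s8, s9}

s2, s3, s5, s6, s7, s8, s9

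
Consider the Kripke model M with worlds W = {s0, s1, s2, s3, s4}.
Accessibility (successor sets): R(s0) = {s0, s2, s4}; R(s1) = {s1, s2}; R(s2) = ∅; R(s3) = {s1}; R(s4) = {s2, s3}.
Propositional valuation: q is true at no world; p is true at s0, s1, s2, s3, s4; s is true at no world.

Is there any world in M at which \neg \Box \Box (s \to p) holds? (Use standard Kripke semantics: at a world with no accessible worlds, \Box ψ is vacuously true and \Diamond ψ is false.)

Let φ = \neg \Box \Box (s \to p). Evaluate φ at each world:
  s0 (successors {s0, s2, s4}): φ is false.
  s1 (successors {s1, s2}): φ is false.
  s2 (successors ∅): φ is false.
  s3 (successors {s1}): φ is false.
  s4 (successors {s2, s3}): φ is false.
For instance, at s1:
  At s1: \Box \Box (s \to p) is true, so \neg \Box \Box (s \to p) is false.
    At s1: \Box \Box (s \to p) requires \Box (s \to p) at every successor {s1, s2}.
      At s1: \Box (s \to p) is true.
      At s2: \Box (s \to p) is true.
    So \Box \Box (s \to p) is true at s1.

No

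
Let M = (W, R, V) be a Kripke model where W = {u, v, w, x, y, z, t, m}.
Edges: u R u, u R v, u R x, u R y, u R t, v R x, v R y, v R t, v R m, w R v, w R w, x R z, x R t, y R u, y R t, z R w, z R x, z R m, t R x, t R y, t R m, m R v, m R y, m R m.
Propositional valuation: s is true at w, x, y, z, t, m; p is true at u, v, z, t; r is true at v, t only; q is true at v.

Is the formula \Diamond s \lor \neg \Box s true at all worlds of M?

Yes

Recall that \Box ψ holds at a world iff ψ holds at every accessible world, and \Diamond ψ holds iff ψ holds at some accessible world.
Let φ = \Diamond s \lor \neg \Box s. Evaluate φ at each world:
  u (successors {u, v, x, y, t}): φ is true.
  v (successors {x, y, t, m}): φ is true.
  w (successors {v, w}): φ is true.
  x (successors {z, t}): φ is true.
  y (successors {u, t}): φ is true.
  z (successors {w, x, m}): φ is true.
  t (successors {x, y, m}): φ is true.
  m (successors {v, y, m}): φ is true.
For instance, at w:
  At w: \Diamond s is true, \neg \Box s is true, so \Diamond s \lor \neg \Box s is true.
    At w: \Diamond s requires s at some successor in {v, w}.
      s holds at w, so \Diamond s is true at w.
    At w: \Box s is false, so \neg \Box s is true.
      At w: \Box s requires s at every successor {v, w}.
        s fails at v, so \Box s is false at w.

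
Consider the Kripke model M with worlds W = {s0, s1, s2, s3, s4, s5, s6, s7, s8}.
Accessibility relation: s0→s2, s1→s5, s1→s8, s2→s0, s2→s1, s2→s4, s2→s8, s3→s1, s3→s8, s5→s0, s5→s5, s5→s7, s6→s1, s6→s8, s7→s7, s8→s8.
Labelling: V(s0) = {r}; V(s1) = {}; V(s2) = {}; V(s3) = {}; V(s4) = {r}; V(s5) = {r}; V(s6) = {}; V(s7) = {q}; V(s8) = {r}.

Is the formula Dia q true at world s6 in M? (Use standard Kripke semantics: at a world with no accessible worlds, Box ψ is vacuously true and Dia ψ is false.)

No

Recall that Dia ψ holds at a world iff ψ holds at some accessible world.
At s6: Dia q requires q at some successor in {s1, s8}.
  At s1: q is false.
  At s8: q is false.
So Dia q is false at s6.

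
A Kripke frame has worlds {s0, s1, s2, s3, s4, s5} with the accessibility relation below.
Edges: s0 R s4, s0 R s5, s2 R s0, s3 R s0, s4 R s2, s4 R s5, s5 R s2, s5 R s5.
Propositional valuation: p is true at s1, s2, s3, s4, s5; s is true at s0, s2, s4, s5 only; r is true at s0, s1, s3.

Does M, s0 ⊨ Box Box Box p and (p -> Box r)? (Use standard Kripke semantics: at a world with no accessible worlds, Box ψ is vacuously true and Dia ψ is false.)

At s0: Box Box Box p is false, p -> Box r is true, so Box Box Box p and (p -> Box r) is false.
  At s0: Box Box Box p requires Box Box p at every successor {s4, s5}.
    Box Box p fails at s4, so Box Box Box p is false at s0.
      At s4: Box Box p requires Box p at every successor {s2, s5}.
        Box p fails at s2, so Box Box p is false at s4.
  At s0: p is false, Box r is false, so p -> Box r is true.
    At s0: Box r requires r at every successor {s4, s5}.
      r fails at s4, so Box r is false at s0.

No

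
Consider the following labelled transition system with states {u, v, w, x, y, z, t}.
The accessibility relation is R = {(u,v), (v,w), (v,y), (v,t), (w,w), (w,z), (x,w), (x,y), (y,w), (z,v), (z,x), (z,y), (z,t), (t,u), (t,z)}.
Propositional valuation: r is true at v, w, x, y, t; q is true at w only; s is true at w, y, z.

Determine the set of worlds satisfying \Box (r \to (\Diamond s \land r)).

u, v, w, x, y, z, t

Let φ = \Box (r \to (\Diamond s \land r)). Evaluate φ at each world:
  u (successors {v}): φ is true.
  v (successors {w, y, t}): φ is true.
  w (successors {w, z}): φ is true.
  x (successors {w, y}): φ is true.
  y (successors {w}): φ is true.
  z (successors {v, x, y, t}): φ is true.
  t (successors {u, z}): φ is true.
For instance, at t:
  At t: \Box (r \to (\Diamond s \land r)) requires r \to (\Diamond s \land r) at every successor {u, z}.
      At u: r is false, \Diamond s \land r is false, so r \to (\Diamond s \land r) is true.
      At z: r is false, \Diamond s \land r is false, so r \to (\Diamond s \land r) is true.
  So \Box (r \to (\Diamond s \land r)) is true at t.
Satisfying worlds: {u, v, w, x, y, z, t}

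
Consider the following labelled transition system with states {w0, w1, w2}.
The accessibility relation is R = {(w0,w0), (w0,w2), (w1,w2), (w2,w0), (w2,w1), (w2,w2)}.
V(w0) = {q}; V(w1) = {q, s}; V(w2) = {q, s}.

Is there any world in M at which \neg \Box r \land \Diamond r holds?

No

Let φ = \neg \Box r \land \Diamond r. Evaluate φ at each world:
  w0 (successors {w0, w2}): φ is false.
  w1 (successors {w2}): φ is false.
  w2 (successors {w0, w1, w2}): φ is false.
For instance, at w1:
  At w1: \neg \Box r is true, \Diamond r is false, so \neg \Box r \land \Diamond r is false.
    At w1: \Box r is false, so \neg \Box r is true.
      At w1: \Box r requires r at every successor {w2}.
        r fails at w2, so \Box r is false at w1.
    At w1: \Diamond r requires r at some successor in {w2}.
      At w2: r is false.
    So \Diamond r is false at w1.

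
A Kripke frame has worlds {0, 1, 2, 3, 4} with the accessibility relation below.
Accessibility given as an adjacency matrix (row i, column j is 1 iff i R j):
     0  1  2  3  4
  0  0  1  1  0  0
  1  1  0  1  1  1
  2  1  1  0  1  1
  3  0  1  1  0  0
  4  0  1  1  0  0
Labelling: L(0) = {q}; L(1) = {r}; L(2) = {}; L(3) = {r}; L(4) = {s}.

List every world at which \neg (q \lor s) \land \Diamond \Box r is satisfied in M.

none

Let φ = \neg (q \lor s) \land \Diamond \Box r. Evaluate φ at each world:
  0 (successors {1, 2}): φ is false.
  1 (successors {0, 2, 3, 4}): φ is false.
  2 (successors {0, 1, 3, 4}): φ is false.
  3 (successors {1, 2}): φ is false.
  4 (successors {1, 2}): φ is false.
For instance, at 2:
  At 2: \neg (q \lor s) is true, \Diamond \Box r is false, so \neg (q \lor s) \land \Diamond \Box r is false.
    At 2: \Diamond \Box r requires \Box r at some successor in {0, 1, 3, 4}.
      At 0: \Box r is false.
      At 1: \Box r is false.
      At 3: \Box r is false.
      At 4: \Box r is false.
    So \Diamond \Box r is false at 2.
Satisfying worlds: none.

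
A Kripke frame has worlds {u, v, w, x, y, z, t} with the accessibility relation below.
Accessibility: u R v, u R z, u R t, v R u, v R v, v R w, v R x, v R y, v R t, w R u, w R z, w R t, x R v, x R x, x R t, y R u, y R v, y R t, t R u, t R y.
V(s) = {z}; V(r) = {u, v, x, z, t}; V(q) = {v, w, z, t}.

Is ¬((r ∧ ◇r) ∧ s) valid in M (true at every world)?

Let φ = ¬((r ∧ ◇r) ∧ s). Evaluate φ at each world:
  u (successors {v, z, t}): φ is true.
  v (successors {u, v, w, x, y, t}): φ is true.
  w (successors {u, z, t}): φ is true.
  x (successors {v, x, t}): φ is true.
  y (successors {u, v, t}): φ is true.
  z (successors ∅): φ is true.
  t (successors {u, y}): φ is true.
For instance, at v:
  At v: (r ∧ ◇r) ∧ s is false, so ¬((r ∧ ◇r) ∧ s) is true.
    At v: r ∧ ◇r is true, s is false, so (r ∧ ◇r) ∧ s is false.
      At v: r is true, ◇r is true, so r ∧ ◇r is true.

Yes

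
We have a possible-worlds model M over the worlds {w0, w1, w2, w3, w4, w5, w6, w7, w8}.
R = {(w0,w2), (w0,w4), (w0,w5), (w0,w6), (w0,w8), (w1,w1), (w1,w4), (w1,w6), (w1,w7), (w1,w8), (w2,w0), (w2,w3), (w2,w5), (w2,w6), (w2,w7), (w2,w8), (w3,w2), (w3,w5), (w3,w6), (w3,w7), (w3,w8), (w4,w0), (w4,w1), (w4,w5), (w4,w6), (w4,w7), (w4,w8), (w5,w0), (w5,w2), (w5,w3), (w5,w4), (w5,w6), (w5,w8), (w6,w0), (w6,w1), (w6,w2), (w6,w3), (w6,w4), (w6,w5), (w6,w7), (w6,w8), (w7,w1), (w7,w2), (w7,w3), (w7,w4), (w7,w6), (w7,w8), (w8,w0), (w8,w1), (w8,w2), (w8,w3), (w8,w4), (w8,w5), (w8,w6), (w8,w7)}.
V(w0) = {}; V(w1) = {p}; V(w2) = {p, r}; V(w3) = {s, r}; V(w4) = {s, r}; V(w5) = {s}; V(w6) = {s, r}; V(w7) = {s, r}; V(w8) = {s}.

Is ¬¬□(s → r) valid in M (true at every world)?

Let φ = ¬¬□(s → r). Evaluate φ at each world:
  w0 (successors {w2, w4, w5, w6, w8}): φ is false.
  w1 (successors {w1, w4, w6, w7, w8}): φ is false.
  w2 (successors {w0, w3, w5, w6, w7, w8}): φ is false.
  w3 (successors {w2, w5, w6, w7, w8}): φ is false.
  w4 (successors {w0, w1, w5, w6, w7, w8}): φ is false.
  w5 (successors {w0, w2, w3, w4, w6, w8}): φ is false.
  w6 (successors {w0, w1, w2, w3, w4, w5, w7, w8}): φ is false.
  w7 (successors {w1, w2, w3, w4, w6, w8}): φ is false.
  w8 (successors {w0, w1, w2, w3, w4, w5, w6, w7}): φ is false.
Detail at w0 (counterexample):
  At w0: ¬□(s → r) is true, so ¬¬□(s → r) is false.
    At w0: □(s → r) is false, so ¬□(s → r) is true.
      At w0: □(s → r) requires s → r at every successor {w2, w4, w5, w6, w8}.
        s → r fails at w5, so □(s → r) is false at w0.

No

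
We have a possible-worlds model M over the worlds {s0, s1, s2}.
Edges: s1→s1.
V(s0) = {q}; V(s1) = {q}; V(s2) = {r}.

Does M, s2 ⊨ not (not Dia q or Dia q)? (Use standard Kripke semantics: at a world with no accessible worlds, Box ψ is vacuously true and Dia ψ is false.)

At s2: not Dia q or Dia q is true, so not (not Dia q or Dia q) is false.
  At s2: not Dia q is true, Dia q is false, so not Dia q or Dia q is true.
    At s2: Dia q is false, so not Dia q is true.
      At s2: no accessible worlds, so Dia q is false.
    At s2: no accessible worlds, so Dia q is false.

No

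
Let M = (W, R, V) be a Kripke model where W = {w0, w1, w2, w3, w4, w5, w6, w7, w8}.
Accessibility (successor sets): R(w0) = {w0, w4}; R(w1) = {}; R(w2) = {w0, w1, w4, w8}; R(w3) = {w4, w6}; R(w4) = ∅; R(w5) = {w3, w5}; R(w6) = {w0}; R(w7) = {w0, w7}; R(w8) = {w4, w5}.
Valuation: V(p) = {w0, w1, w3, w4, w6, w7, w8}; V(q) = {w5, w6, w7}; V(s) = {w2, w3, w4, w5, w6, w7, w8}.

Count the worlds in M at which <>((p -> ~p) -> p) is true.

7

Let φ = <>((p -> ~p) -> p). Evaluate φ at each world:
  w0 (successors {w0, w4}): φ is true.
  w1 (successors ∅): φ is false.
  w2 (successors {w0, w1, w4, w8}): φ is true.
  w3 (successors {w4, w6}): φ is true.
  w4 (successors ∅): φ is false.
  w5 (successors {w3, w5}): φ is true.
  w6 (successors {w0}): φ is true.
  w7 (successors {w0, w7}): φ is true.
  w8 (successors {w4, w5}): φ is true.
For instance, at w0:
  At w0: <>((p -> ~p) -> p) requires (p -> ~p) -> p at some successor in {w0, w4}.
    (p -> ~p) -> p holds at w0, so <>((p -> ~p) -> p) is true at w0.
Satisfying worlds: {w0, w2, w3, w5, w6, w7, w8}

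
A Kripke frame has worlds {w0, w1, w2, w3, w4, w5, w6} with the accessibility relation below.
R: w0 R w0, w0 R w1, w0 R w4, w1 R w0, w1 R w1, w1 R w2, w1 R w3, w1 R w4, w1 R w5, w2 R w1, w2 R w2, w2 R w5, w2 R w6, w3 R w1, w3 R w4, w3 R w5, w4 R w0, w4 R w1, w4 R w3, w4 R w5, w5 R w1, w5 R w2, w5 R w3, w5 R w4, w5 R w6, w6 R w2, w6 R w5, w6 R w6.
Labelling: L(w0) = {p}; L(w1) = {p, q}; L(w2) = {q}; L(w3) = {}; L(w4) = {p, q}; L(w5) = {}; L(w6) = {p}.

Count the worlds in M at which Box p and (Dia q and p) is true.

1

Let φ = Box p and (Dia q and p). Evaluate φ at each world:
  w0 (successors {w0, w1, w4}): φ is true.
  w1 (successors {w0, w1, w2, w3, w4, w5}): φ is false.
  w2 (successors {w1, w2, w5, w6}): φ is false.
  w3 (successors {w1, w4, w5}): φ is false.
  w4 (successors {w0, w1, w3, w5}): φ is false.
  w5 (successors {w1, w2, w3, w4, w6}): φ is false.
  w6 (successors {w2, w5, w6}): φ is false.
For instance, at w3:
  At w3: Box p is false, Dia q and p is false, so Box p and (Dia q and p) is false.
    At w3: Box p requires p at every successor {w1, w4, w5}.
      p fails at w5, so Box p is false at w3.
    At w3: Dia q is true, p is false, so Dia q and p is false.
      At w3: Dia q requires q at some successor in {w1, w4, w5}.
        q holds at w1, so Dia q is true at w3.
Satisfying worlds: {w0}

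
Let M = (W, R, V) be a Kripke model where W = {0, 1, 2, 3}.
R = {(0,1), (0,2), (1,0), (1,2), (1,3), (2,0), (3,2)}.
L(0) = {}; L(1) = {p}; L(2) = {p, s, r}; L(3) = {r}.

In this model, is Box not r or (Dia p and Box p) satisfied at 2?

Recall that Box ψ holds at a world iff ψ holds at every accessible world, and Dia ψ holds iff ψ holds at some accessible world.
At 2: Box not r is true, Dia p and Box p is false, so Box not r or (Dia p and Box p) is true.
  At 2: Box not r requires not r at every successor {0}.
    At 0: not r is true.
  So Box not r is true at 2.
  At 2: Dia p is false, Box p is false, so Dia p and Box p is false.
    At 2: Dia p requires p at some successor in {0}.
      At 0: p is false.
    So Dia p is false at 2.
    At 2: Box p requires p at every successor {0}.
      p fails at 0, so Box p is false at 2.

Yes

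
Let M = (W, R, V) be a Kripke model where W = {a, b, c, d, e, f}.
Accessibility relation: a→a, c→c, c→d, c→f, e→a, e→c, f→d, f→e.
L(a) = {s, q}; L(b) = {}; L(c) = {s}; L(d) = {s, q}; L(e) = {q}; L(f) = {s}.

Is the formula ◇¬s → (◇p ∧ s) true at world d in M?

Yes

Recall that ◇ψ holds at a world iff ψ holds at some accessible world.
At d: ◇¬s is false, ◇p ∧ s is false, so ◇¬s → (◇p ∧ s) is true.
  At d: no accessible worlds, so ◇¬s is false.
  At d: ◇p is false, s is true, so ◇p ∧ s is false.
    At d: no accessible worlds, so ◇p is false.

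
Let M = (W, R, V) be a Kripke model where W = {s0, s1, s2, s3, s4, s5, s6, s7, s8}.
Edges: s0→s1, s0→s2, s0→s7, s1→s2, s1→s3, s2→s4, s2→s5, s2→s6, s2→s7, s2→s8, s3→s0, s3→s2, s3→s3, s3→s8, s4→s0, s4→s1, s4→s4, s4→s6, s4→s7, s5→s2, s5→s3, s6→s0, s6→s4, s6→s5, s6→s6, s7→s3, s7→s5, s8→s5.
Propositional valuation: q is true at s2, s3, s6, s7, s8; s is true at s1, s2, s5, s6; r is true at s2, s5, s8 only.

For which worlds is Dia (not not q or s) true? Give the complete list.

s0, s1, s2, s3, s4, s5, s6, s7, s8

Let φ = Dia (not not q or s). Evaluate φ at each world:
  s0 (successors {s1, s2, s7}): φ is true.
  s1 (successors {s2, s3}): φ is true.
  s2 (successors {s4, s5, s6, s7, s8}): φ is true.
  s3 (successors {s0, s2, s3, s8}): φ is true.
  s4 (successors {s0, s1, s4, s6, s7}): φ is true.
  s5 (successors {s2, s3}): φ is true.
  s6 (successors {s0, s4, s5, s6}): φ is true.
  s7 (successors {s3, s5}): φ is true.
  s8 (successors {s5}): φ is true.
For instance, at s4:
  At s4: Dia (not not q or s) requires not not q or s at some successor in {s0, s1, s4, s6, s7}.
    not not q or s holds at s1, so Dia (not not q or s) is true at s4.
Satisfying worlds: {s0, s1, s2, s3, s4, s5, s6, s7, s8}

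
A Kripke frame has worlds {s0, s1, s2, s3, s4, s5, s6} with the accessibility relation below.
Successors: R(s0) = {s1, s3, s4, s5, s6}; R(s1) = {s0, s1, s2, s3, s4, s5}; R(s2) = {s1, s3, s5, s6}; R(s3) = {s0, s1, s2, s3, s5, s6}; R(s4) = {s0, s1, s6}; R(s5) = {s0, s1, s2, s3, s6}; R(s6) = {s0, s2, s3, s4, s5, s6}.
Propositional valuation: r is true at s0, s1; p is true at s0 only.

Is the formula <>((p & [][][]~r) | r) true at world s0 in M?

At s0: <>((p & [][][]~r) | r) requires (p & [][][]~r) | r at some successor in {s1, s3, s4, s5, s6}.
  (p & [][][]~r) | r holds at s1, so <>((p & [][][]~r) | r) is true at s0.
    At s1: p & [][][]~r is false, r is true, so (p & [][][]~r) | r is true.
      At s1: p is false, [][][]~r is false, so p & [][][]~r is false.

Yes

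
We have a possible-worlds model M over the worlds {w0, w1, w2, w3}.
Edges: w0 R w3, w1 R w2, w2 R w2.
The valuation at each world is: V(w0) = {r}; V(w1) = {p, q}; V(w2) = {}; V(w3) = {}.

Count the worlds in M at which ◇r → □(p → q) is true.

4

Let φ = ◇r → □(p → q). Evaluate φ at each world:
  w0 (successors {w3}): φ is true.
  w1 (successors {w2}): φ is true.
  w2 (successors {w2}): φ is true.
  w3 (successors ∅): φ is true.
For instance, at w2:
  At w2: ◇r is false, □(p → q) is true, so ◇r → □(p → q) is true.
    At w2: ◇r requires r at some successor in {w2}.
      At w2: r is false.
    So ◇r is false at w2.
    At w2: □(p → q) requires p → q at every successor {w2}.
      At w2: p → q is true.
    So □(p → q) is true at w2.
Satisfying worlds: {w0, w1, w2, w3}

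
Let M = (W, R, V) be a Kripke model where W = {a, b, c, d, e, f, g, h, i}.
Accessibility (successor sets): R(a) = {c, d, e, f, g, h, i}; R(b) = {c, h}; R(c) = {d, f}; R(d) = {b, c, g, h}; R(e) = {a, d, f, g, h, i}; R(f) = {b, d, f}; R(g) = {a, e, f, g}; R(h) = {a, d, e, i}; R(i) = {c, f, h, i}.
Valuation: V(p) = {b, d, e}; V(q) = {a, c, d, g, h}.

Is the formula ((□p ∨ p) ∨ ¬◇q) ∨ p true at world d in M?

At d: (□p ∨ p) ∨ ¬◇q is true, p is true, so ((□p ∨ p) ∨ ¬◇q) ∨ p is true.
  At d: □p ∨ p is true, ¬◇q is false, so (□p ∨ p) ∨ ¬◇q is true.
    At d: □p is false, p is true, so □p ∨ p is true.
      At d: □p requires p at every successor {b, c, g, h}.
        p fails at c, so □p is false at d.
    At d: ◇q is true, so ¬◇q is false.
      At d: ◇q requires q at some successor in {b, c, g, h}.
        q holds at c, so ◇q is true at d.

Yes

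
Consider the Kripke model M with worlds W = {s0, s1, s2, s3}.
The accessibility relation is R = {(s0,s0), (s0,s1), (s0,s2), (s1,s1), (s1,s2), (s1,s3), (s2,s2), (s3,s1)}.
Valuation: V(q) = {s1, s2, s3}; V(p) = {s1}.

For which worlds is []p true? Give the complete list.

s3

Recall that []ψ holds at a world iff ψ holds at every accessible world, and <>ψ holds iff ψ holds at some accessible world.
Let φ = []p. Evaluate φ at each world:
  s0 (successors {s0, s1, s2}): φ is false.
  s1 (successors {s1, s2, s3}): φ is false.
  s2 (successors {s2}): φ is false.
  s3 (successors {s1}): φ is true.
For instance, at s2:
  At s2: []p requires p at every successor {s2}.
    p fails at s2, so []p is false at s2.
Satisfying worlds: {s3}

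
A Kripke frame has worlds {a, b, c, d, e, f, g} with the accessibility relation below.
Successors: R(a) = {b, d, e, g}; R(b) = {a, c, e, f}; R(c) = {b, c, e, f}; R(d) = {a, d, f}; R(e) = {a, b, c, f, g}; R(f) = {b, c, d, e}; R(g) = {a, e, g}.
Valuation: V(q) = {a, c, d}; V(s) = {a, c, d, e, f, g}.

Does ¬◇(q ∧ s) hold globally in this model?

Recall that ◇ψ holds at a world iff ψ holds at some accessible world.
Let φ = ¬◇(q ∧ s). Evaluate φ at each world:
  a (successors {b, d, e, g}): φ is false.
  b (successors {a, c, e, f}): φ is false.
  c (successors {b, c, e, f}): φ is false.
  d (successors {a, d, f}): φ is false.
  e (successors {a, b, c, f, g}): φ is false.
  f (successors {b, c, d, e}): φ is false.
  g (successors {a, e, g}): φ is false.
Detail at a (counterexample):
  At a: ◇(q ∧ s) is true, so ¬◇(q ∧ s) is false.
    At a: ◇(q ∧ s) requires q ∧ s at some successor in {b, d, e, g}.
      q ∧ s holds at d, so ◇(q ∧ s) is true at a.

No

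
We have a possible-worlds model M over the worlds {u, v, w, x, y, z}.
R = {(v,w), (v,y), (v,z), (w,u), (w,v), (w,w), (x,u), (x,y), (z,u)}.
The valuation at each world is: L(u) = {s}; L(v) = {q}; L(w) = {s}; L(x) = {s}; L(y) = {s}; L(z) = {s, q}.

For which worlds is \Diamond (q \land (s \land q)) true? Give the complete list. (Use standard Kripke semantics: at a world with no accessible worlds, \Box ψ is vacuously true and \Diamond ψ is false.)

v

Let φ = \Diamond (q \land (s \land q)). Evaluate φ at each world:
  u (successors ∅): φ is false.
  v (successors {w, y, z}): φ is true.
  w (successors {u, v, w}): φ is false.
  x (successors {u, y}): φ is false.
  y (successors ∅): φ is false.
  z (successors {u}): φ is false.
For instance, at z:
  At z: \Diamond (q \land (s \land q)) requires q \land (s \land q) at some successor in {u}.
    At u: q \land (s \land q) is false.
  So \Diamond (q \land (s \land q)) is false at z.
Satisfying worlds: {v}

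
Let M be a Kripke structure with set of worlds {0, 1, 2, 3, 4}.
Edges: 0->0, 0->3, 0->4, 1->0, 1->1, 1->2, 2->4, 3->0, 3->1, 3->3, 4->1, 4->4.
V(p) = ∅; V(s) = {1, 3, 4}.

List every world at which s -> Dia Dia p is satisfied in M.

0, 2

Let φ = s -> Dia Dia p. Evaluate φ at each world:
  0 (successors {0, 3, 4}): φ is true.
  1 (successors {0, 1, 2}): φ is false.
  2 (successors {4}): φ is true.
  3 (successors {0, 1, 3}): φ is false.
  4 (successors {1, 4}): φ is false.
For instance, at 2:
  At 2: s is false, Dia Dia p is false, so s -> Dia Dia p is true.
    At 2: Dia Dia p requires Dia p at some successor in {4}.
      At 4: Dia p is false.
    So Dia Dia p is false at 2.
Satisfying worlds: {0, 2}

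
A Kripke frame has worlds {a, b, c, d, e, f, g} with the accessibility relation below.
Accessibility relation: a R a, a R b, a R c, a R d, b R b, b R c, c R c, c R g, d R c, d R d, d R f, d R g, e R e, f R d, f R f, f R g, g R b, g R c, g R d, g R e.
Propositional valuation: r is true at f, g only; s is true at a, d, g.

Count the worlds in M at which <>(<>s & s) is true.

5

Recall that <>ψ holds at a world iff ψ holds at some accessible world.
Let φ = <>(<>s & s). Evaluate φ at each world:
  a (successors {a, b, c, d}): φ is true.
  b (successors {b, c}): φ is false.
  c (successors {c, g}): φ is true.
  d (successors {c, d, f, g}): φ is true.
  e (successors {e}): φ is false.
  f (successors {d, f, g}): φ is true.
  g (successors {b, c, d, e}): φ is true.
For instance, at f:
  At f: <>(<>s & s) requires <>s & s at some successor in {d, f, g}.
    <>s & s holds at d, so <>(<>s & s) is true at f.
      At d: <>s is true, s is true, so <>s & s is true.
Satisfying worlds: {a, c, d, f, g}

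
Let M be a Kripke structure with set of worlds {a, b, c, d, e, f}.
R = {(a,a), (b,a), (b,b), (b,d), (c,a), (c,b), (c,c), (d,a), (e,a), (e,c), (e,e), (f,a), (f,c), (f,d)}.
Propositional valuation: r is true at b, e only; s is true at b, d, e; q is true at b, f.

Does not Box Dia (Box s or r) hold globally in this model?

Yes

Recall that Box ψ holds at a world iff ψ holds at every accessible world, and Dia ψ holds iff ψ holds at some accessible world.
Let φ = not Box Dia (Box s or r). Evaluate φ at each world:
  a (successors {a}): φ is true.
  b (successors {a, b, d}): φ is true.
  c (successors {a, b, c}): φ is true.
  d (successors {a}): φ is true.
  e (successors {a, c, e}): φ is true.
  f (successors {a, c, d}): φ is true.
For instance, at a:
  At a: Box Dia (Box s or r) is false, so not Box Dia (Box s or r) is true.
    At a: Box Dia (Box s or r) requires Dia (Box s or r) at every successor {a}.
      Dia (Box s or r) fails at a, so Box Dia (Box s or r) is false at a.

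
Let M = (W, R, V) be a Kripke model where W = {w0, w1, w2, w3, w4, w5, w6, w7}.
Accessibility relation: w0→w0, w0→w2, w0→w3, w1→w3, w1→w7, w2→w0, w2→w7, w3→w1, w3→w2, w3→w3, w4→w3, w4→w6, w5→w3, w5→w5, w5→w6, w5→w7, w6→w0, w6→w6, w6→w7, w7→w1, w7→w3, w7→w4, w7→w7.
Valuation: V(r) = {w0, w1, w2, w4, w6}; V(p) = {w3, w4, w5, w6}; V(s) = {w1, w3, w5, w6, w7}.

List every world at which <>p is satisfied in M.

Recall that <>ψ holds at a world iff ψ holds at some accessible world.
Let φ = <>p. Evaluate φ at each world:
  w0 (successors {w0, w2, w3}): φ is true.
  w1 (successors {w3, w7}): φ is true.
  w2 (successors {w0, w7}): φ is false.
  w3 (successors {w1, w2, w3}): φ is true.
  w4 (successors {w3, w6}): φ is true.
  w5 (successors {w3, w5, w6, w7}): φ is true.
  w6 (successors {w0, w6, w7}): φ is true.
  w7 (successors {w1, w3, w4, w7}): φ is true.
For instance, at w5:
  At w5: <>p requires p at some successor in {w3, w5, w6, w7}.
    p holds at w3, so <>p is true at w5.
Satisfying worlds: {w0, w1, w3, w4, w5, w6, w7}

w0, w1, w3, w4, w5, w6, w7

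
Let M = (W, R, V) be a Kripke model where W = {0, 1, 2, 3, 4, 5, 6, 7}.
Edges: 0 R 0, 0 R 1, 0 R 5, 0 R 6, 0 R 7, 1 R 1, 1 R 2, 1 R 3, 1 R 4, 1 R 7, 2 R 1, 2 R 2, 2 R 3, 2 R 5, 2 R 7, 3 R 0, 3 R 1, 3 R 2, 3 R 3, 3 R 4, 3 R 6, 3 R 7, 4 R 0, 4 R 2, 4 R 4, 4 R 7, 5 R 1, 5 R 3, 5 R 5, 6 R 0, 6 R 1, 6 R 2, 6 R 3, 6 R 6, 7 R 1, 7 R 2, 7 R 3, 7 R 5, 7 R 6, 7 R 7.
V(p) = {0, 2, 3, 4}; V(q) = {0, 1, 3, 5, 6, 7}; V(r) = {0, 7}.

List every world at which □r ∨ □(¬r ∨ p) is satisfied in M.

Recall that □ψ holds at a world iff ψ holds at every accessible world, and ◇ψ holds iff ψ holds at some accessible world.
Let φ = □r ∨ □(¬r ∨ p). Evaluate φ at each world:
  0 (successors {0, 1, 5, 6, 7}): φ is false.
  1 (successors {1, 2, 3, 4, 7}): φ is false.
  2 (successors {1, 2, 3, 5, 7}): φ is false.
  3 (successors {0, 1, 2, 3, 4, 6, 7}): φ is false.
  4 (successors {0, 2, 4, 7}): φ is false.
  5 (successors {1, 3, 5}): φ is true.
  6 (successors {0, 1, 2, 3, 6}): φ is true.
  7 (successors {1, 2, 3, 5, 6, 7}): φ is false.
For instance, at 6:
  At 6: □r is false, □(¬r ∨ p) is true, so □r ∨ □(¬r ∨ p) is true.
    At 6: □r requires r at every successor {0, 1, 2, 3, 6}.
      r fails at 1, so □r is false at 6.
    At 6: □(¬r ∨ p) requires ¬r ∨ p at every successor {0, 1, 2, 3, 6}.
      At 0: ¬r ∨ p is true.
      At 1: ¬r ∨ p is true.
      At 2: ¬r ∨ p is true.
      At 3: ¬r ∨ p is true.
      At 6: ¬r ∨ p is true.
    So □(¬r ∨ p) is true at 6.
Satisfying worlds: {5, 6}

5, 6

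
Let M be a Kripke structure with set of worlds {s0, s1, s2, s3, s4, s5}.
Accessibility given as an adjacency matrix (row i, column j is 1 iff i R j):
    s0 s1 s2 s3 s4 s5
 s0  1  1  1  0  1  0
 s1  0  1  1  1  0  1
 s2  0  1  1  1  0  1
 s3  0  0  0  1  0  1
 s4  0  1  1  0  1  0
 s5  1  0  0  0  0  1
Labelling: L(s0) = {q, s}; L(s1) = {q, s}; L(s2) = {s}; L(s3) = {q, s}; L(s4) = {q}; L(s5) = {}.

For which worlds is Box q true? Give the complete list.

Recall that Box ψ holds at a world iff ψ holds at every accessible world, and Dia ψ holds iff ψ holds at some accessible world.
Let φ = Box q. Evaluate φ at each world:
  s0 (successors {s0, s1, s2, s4}): φ is false.
  s1 (successors {s1, s2, s3, s5}): φ is false.
  s2 (successors {s1, s2, s3, s5}): φ is false.
  s3 (successors {s3, s5}): φ is false.
  s4 (successors {s1, s2, s4}): φ is false.
  s5 (successors {s0, s5}): φ is false.
For instance, at s0:
  At s0: Box q requires q at every successor {s0, s1, s2, s4}.
    q fails at s2, so Box q is false at s0.
Satisfying worlds: none.

none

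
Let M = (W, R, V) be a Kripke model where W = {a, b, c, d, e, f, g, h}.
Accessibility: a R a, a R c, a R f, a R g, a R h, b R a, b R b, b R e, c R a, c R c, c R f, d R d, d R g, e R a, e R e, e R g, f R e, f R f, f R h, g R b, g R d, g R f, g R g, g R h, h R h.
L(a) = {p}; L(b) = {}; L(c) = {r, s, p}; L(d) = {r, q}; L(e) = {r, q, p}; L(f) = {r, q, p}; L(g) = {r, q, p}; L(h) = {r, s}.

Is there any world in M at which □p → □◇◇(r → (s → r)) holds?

Recall that □ψ holds at a world iff ψ holds at every accessible world, and ◇ψ holds iff ψ holds at some accessible world.
Let φ = □p → □◇◇(r → (s → r)). Evaluate φ at each world:
  a (successors {a, c, f, g, h}): φ is true.
  b (successors {a, b, e}): φ is true.
  c (successors {a, c, f}): φ is true.
  d (successors {d, g}): φ is true.
  e (successors {a, e, g}): φ is true.
  f (successors {e, f, h}): φ is true.
  g (successors {b, d, f, g, h}): φ is true.
  h (successors {h}): φ is true.
Detail at a (witness):
  At a: □p is false, □◇◇(r → (s → r)) is true, so □p → □◇◇(r → (s → r)) is true.
    At a: □p requires p at every successor {a, c, f, g, h}.
      p fails at h, so □p is false at a.
    At a: □◇◇(r → (s → r)) requires ◇◇(r → (s → r)) at every successor {a, c, f, g, h}.
      At a: ◇◇(r → (s → r)) is true.
      At c: ◇◇(r → (s → r)) is true.
      At f: ◇◇(r → (s → r)) is true.
      At g: ◇◇(r → (s → r)) is true.
      At h: ◇◇(r → (s → r)) is true.
    So □◇◇(r → (s → r)) is true at a.

Yes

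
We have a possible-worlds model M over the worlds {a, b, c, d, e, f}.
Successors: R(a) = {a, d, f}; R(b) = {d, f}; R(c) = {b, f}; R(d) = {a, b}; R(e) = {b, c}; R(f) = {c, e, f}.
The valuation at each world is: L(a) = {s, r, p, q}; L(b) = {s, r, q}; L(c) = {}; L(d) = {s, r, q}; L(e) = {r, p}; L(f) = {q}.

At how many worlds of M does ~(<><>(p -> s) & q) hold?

2

Let φ = ~(<><>(p -> s) & q). Evaluate φ at each world:
  a (successors {a, d, f}): φ is false.
  b (successors {d, f}): φ is false.
  c (successors {b, f}): φ is true.
  d (successors {a, b}): φ is false.
  e (successors {b, c}): φ is true.
  f (successors {c, e, f}): φ is false.
For instance, at d:
  At d: <><>(p -> s) & q is true, so ~(<><>(p -> s) & q) is false.
    At d: <><>(p -> s) is true, q is true, so <><>(p -> s) & q is true.
      At d: <><>(p -> s) requires <>(p -> s) at some successor in {a, b}.
        <>(p -> s) holds at a, so <><>(p -> s) is true at d.
Satisfying worlds: {c, e}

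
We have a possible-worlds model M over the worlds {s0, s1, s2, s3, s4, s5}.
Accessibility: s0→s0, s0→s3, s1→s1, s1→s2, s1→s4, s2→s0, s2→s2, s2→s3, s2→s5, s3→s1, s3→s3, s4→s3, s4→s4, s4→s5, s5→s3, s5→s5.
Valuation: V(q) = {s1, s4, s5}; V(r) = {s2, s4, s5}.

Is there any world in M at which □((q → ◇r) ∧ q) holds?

Recall that □ψ holds at a world iff ψ holds at every accessible world, and ◇ψ holds iff ψ holds at some accessible world.
Let φ = □((q → ◇r) ∧ q). Evaluate φ at each world:
  s0 (successors {s0, s3}): φ is false.
  s1 (successors {s1, s2, s4}): φ is false.
  s2 (successors {s0, s2, s3, s5}): φ is false.
  s3 (successors {s1, s3}): φ is false.
  s4 (successors {s3, s4, s5}): φ is false.
  s5 (successors {s3, s5}): φ is false.
For instance, at s2:
  At s2: □((q → ◇r) ∧ q) requires (q → ◇r) ∧ q at every successor {s0, s2, s3, s5}.
    (q → ◇r) ∧ q fails at s0, so □((q → ◇r) ∧ q) is false at s2.
      At s0: q → ◇r is true, q is false, so (q → ◇r) ∧ q is false.

No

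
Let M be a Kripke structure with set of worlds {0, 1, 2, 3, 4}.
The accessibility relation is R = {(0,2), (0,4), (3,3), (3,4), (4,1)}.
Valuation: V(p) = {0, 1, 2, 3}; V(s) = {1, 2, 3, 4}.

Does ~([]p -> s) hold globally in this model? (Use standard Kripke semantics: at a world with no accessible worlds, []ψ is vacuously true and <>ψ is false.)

Let φ = ~([]p -> s). Evaluate φ at each world:
  0 (successors {2, 4}): φ is false.
  1 (successors ∅): φ is false.
  2 (successors ∅): φ is false.
  3 (successors {3, 4}): φ is false.
  4 (successors {1}): φ is false.
Detail at 0 (counterexample):
  At 0: []p -> s is true, so ~([]p -> s) is false.
    At 0: []p is false, s is false, so []p -> s is true.
      At 0: []p requires p at every successor {2, 4}.
        p fails at 4, so []p is false at 0.

No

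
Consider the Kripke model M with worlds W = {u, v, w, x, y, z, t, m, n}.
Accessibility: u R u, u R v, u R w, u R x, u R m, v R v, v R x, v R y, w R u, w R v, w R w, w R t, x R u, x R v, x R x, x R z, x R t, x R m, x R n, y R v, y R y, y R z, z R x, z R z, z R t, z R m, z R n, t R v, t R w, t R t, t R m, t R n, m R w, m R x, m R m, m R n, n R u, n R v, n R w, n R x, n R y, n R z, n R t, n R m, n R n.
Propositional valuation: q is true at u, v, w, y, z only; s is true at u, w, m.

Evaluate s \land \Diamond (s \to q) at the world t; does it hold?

At t: s is false, \Diamond (s \to q) is true, so s \land \Diamond (s \to q) is false.
  At t: \Diamond (s \to q) requires s \to q at some successor in {v, w, t, m, n}.
    s \to q holds at v, so \Diamond (s \to q) is true at t.

No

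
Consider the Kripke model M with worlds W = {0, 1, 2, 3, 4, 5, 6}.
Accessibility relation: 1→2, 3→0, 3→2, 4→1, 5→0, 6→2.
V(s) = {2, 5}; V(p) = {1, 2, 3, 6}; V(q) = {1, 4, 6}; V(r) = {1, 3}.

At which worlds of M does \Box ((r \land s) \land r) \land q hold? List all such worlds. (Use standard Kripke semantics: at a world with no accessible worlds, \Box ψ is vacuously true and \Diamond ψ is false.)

none

Recall that \Box ψ holds at a world iff ψ holds at every accessible world, and \Diamond ψ holds iff ψ holds at some accessible world.
Let φ = \Box ((r \land s) \land r) \land q. Evaluate φ at each world:
  0 (successors ∅): φ is false.
  1 (successors {2}): φ is false.
  2 (successors ∅): φ is false.
  3 (successors {0, 2}): φ is false.
  4 (successors {1}): φ is false.
  5 (successors {0}): φ is false.
  6 (successors {2}): φ is false.
For instance, at 4:
  At 4: \Box ((r \land s) \land r) is false, q is true, so \Box ((r \land s) \land r) \land q is false.
    At 4: \Box ((r \land s) \land r) requires (r \land s) \land r at every successor {1}.
      (r \land s) \land r fails at 1, so \Box ((r \land s) \land r) is false at 4.
Satisfying worlds: none.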